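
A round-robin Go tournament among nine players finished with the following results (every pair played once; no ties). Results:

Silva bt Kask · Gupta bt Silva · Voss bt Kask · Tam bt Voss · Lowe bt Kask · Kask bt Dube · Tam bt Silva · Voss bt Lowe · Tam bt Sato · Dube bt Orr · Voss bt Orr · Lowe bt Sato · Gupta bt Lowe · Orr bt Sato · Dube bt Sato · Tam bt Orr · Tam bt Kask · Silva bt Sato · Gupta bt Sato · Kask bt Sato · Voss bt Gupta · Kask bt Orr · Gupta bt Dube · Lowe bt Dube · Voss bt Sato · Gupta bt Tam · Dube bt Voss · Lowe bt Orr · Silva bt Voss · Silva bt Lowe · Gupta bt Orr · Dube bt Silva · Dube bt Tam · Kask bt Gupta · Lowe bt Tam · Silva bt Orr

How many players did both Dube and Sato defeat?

Dube beat: Sato, Tam, Voss, Orr, Silva.
Sato beat: no one.
No one was beaten by both.

0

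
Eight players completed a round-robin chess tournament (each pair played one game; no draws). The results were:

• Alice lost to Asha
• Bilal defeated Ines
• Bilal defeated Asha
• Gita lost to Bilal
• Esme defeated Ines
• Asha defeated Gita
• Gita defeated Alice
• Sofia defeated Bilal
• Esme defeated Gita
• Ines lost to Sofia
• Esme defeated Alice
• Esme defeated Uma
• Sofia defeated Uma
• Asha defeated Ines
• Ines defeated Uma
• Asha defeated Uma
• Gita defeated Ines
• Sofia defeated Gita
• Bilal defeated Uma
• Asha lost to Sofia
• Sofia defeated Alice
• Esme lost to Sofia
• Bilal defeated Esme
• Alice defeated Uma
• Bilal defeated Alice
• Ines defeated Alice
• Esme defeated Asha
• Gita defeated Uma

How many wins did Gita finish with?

Gita's results: beat Ines, Uma, Alice; lost to Bilal, Esme, Sofia, Asha.
That is 3 wins.

3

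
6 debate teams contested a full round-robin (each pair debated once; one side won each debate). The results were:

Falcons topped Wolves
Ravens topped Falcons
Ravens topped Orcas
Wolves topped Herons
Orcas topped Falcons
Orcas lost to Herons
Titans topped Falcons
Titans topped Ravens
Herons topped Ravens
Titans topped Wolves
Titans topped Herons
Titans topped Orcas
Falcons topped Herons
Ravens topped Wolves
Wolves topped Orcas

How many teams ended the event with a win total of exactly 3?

1

Win totals: Falcons 2, Titans 5, Herons 2, Ravens 3, Wolves 2, Orcas 1.
Exactly 3: Ravens — 1 team.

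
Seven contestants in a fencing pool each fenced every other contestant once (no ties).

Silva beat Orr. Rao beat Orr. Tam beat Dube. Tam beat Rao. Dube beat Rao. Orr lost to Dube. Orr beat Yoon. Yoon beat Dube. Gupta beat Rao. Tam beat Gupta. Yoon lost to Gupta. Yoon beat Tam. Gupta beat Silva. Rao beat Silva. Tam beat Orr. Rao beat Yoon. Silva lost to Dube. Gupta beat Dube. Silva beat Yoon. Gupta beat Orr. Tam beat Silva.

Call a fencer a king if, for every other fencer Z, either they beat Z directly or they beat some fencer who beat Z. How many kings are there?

Silva cannot reach Gupta, Rao in two steps.
Gupta reaches everyone (king).
Dube cannot reach Gupta, Tam in two steps.
Rao cannot reach Gupta in two steps.
Tam reaches everyone (king).
Yoon reaches everyone (king).
Orr cannot reach Silva, Gupta, Rao in two steps.
Kings: Gupta, Tam, Yoon — 3.

3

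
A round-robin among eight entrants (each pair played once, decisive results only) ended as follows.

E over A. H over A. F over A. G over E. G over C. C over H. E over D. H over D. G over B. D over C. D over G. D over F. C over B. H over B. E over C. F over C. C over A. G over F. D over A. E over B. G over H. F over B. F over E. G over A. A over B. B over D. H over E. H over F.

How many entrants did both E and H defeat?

E beat: A, B, C, D.
H beat: A, B, D, E, F.
Both beat: A, B, D — 3.

3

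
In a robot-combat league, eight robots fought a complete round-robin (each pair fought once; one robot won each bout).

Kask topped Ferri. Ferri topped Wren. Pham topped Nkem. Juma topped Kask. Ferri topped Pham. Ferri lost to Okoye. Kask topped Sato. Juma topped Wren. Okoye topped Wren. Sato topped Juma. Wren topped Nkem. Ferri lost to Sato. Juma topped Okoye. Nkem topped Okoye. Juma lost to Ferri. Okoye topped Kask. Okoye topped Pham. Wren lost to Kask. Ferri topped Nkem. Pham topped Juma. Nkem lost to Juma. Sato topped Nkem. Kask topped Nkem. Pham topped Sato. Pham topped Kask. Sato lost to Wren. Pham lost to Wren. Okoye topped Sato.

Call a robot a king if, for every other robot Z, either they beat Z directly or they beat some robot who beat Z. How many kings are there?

Kask reaches everyone (king).
Nkem cannot reach Juma in two steps.
Sato reaches everyone (king).
Wren reaches everyone (king).
Okoye reaches everyone (king).
Pham reaches everyone (king).
Juma reaches everyone (king).
Ferri reaches everyone (king).
Kings: Kask, Sato, Wren, Okoye, Pham, Juma, Ferri — 7.

7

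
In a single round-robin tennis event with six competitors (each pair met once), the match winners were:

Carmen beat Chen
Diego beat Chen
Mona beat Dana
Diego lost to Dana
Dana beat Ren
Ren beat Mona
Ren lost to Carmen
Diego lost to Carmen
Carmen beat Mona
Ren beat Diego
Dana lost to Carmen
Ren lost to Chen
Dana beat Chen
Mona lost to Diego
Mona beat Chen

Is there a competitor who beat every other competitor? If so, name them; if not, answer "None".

Carmen

Carmen has 5 wins out of 5 opponents — a perfect record.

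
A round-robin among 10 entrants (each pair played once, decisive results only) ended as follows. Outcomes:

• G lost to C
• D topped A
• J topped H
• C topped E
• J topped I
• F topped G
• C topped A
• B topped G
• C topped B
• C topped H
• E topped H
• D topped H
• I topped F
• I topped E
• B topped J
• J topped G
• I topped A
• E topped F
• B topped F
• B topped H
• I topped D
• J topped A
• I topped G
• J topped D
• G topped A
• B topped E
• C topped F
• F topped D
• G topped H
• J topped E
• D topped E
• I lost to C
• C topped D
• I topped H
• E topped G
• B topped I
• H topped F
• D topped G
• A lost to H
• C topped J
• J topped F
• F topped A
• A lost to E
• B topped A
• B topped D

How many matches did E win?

E's results: beat A, F, G, H; lost to B, C, D, I, J.
That is 4 wins.

4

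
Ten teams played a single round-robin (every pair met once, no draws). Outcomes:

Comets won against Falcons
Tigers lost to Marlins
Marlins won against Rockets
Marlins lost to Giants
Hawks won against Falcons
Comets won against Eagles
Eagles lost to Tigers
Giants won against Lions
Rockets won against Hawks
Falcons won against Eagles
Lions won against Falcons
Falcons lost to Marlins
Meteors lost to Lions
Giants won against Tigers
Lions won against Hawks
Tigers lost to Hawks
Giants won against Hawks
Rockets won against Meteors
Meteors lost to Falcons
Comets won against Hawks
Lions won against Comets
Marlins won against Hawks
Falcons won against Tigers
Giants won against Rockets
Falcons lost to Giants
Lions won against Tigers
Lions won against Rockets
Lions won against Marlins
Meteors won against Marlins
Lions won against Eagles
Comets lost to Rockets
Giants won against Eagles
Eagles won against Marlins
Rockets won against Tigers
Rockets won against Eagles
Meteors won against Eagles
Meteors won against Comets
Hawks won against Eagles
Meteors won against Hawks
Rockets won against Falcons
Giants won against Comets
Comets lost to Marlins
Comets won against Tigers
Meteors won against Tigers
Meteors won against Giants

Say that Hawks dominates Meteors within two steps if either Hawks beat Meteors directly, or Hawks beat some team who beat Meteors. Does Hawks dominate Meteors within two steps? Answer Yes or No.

Yes

Hawks did not beat Meteors directly.
Hawks beat Tigers, Eagles, Falcons. Of those, Falcons beat Meteors.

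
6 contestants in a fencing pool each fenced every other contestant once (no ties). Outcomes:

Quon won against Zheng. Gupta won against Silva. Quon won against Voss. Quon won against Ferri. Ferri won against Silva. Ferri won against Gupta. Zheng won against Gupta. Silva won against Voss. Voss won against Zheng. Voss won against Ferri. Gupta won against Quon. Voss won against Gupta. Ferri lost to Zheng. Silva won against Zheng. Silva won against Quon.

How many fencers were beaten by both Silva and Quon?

Silva beat: Quon, Zheng, Voss.
Quon beat: Zheng, Voss, Ferri.
Both beat: Zheng, Voss — 2.

2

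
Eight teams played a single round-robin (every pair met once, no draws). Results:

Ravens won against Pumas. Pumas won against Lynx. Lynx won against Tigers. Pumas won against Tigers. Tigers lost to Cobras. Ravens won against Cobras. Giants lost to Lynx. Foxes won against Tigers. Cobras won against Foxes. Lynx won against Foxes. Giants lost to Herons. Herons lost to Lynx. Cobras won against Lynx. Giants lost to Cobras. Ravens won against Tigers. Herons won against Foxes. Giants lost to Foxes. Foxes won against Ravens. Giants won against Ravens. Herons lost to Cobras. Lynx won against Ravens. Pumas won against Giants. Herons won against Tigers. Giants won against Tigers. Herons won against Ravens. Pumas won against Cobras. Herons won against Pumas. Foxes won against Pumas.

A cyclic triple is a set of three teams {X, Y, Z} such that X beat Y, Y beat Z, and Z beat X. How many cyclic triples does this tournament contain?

10

Win totals: Lynx 5, Pumas 4, Herons 5, Cobras 5, Giants 2, Ravens 3, Tigers 0, Foxes 4.
A team with w wins dominates both others in C(w,2) triples; summing gives 10 + 6 + 10 + 10 + 1 + 3 + 0 + 6 = 46 transitive triples.
Total triples C(8,3) = 56, so cyclic triples = 56 − 46 = 10.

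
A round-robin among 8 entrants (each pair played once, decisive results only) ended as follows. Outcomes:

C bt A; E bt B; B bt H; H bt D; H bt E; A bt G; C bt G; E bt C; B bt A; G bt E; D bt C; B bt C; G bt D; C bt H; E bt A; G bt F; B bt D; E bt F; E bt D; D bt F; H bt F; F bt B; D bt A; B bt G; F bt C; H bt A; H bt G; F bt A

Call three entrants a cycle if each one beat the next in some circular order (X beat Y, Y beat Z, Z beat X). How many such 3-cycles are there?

14

Win totals: A 1, B 5, C 3, D 3, E 5, F 3, G 3, H 5.
An entrant with w wins dominates both others in C(w,2) triples; summing gives 0 + 10 + 3 + 3 + 10 + 3 + 3 + 10 = 42 transitive triples.
Total triples C(8,3) = 56, so cyclic triples = 56 − 42 = 14.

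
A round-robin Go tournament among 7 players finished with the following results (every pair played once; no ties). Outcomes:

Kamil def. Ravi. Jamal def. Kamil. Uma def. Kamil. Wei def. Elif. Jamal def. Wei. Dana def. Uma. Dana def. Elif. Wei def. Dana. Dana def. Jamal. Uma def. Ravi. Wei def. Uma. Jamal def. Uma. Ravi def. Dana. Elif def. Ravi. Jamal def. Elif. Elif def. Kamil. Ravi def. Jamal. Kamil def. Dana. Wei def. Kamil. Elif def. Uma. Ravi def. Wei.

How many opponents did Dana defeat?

Dana's results: beat Jamal, Elif, Uma; lost to Wei, Kamil, Ravi.
That is 3 wins.

3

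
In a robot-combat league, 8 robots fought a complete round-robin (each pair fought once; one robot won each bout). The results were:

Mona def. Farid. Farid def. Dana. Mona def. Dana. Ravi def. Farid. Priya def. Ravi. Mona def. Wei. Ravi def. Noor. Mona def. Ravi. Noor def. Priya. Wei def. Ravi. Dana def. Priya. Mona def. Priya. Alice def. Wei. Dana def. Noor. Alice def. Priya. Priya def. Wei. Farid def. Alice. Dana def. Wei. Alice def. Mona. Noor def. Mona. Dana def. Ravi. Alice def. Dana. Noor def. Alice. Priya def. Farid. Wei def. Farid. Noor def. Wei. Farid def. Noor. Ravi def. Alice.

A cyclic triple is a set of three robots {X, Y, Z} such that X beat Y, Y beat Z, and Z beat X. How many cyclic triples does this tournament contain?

18

Win totals: Ravi 3, Wei 2, Farid 3, Priya 3, Noor 4, Alice 4, Mona 5, Dana 4.
A robot with w wins dominates both others in C(w,2) triples; summing gives 3 + 1 + 3 + 3 + 6 + 6 + 10 + 6 = 38 transitive triples.
Total triples C(8,3) = 56, so cyclic triples = 56 − 38 = 18.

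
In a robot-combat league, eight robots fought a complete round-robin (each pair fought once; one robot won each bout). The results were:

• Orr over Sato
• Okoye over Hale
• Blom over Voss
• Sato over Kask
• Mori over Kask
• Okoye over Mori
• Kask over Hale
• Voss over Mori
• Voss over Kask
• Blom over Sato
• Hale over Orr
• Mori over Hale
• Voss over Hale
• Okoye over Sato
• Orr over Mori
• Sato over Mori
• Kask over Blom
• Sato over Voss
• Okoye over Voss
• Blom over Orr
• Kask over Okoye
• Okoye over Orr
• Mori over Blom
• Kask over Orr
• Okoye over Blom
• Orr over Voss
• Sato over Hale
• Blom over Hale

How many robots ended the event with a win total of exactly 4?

Win totals: Kask 4, Sato 4, Voss 3, Mori 3, Okoye 6, Hale 1, Orr 3, Blom 4.
Exactly 4: Kask, Sato, Blom — 3 robots.

3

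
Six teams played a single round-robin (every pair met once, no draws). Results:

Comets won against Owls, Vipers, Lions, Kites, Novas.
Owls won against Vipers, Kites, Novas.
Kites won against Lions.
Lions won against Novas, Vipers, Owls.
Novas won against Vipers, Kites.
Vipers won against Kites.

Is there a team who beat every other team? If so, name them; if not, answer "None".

Comets

Comets has 5 wins out of 5 opponents — a perfect record.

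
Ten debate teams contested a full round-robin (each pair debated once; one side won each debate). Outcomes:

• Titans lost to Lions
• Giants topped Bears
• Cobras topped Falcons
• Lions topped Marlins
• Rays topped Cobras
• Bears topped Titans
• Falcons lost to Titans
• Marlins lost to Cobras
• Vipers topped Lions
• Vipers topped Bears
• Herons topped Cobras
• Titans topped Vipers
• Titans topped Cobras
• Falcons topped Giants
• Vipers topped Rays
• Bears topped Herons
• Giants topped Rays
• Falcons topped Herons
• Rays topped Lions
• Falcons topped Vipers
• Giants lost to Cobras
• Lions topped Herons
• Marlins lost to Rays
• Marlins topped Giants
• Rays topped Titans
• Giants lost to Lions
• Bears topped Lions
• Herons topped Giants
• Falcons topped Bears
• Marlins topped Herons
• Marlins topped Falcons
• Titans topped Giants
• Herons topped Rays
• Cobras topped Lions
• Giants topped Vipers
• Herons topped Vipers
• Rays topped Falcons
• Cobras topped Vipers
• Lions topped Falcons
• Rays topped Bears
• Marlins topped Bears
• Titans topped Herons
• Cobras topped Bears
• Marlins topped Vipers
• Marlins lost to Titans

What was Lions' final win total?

5

Lions' results: beat Giants, Herons, Marlins, Falcons, Titans; lost to Bears, Cobras, Rays, Vipers.
That is 5 wins.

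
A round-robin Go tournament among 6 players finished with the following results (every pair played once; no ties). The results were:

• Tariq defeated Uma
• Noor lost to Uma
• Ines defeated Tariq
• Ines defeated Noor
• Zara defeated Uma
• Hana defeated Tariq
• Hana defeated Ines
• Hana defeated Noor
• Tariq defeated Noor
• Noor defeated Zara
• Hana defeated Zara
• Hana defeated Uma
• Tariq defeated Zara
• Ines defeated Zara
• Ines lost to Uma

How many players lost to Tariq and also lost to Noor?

Tariq beat: Noor, Zara, Uma.
Noor beat: Zara.
Both beat: Zara — 1.

1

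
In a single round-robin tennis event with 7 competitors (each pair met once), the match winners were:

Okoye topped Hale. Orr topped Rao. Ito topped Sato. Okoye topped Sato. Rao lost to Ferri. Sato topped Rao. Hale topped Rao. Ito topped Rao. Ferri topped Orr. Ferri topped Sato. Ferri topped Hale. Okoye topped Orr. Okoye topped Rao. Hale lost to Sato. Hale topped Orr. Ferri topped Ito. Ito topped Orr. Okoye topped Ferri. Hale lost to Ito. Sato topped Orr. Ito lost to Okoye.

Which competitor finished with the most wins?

Okoye

Win totals: Okoye 6, Rao 0, Ito 4, Orr 1, Hale 2, Sato 3, Ferri 5.
Okoye leads with 6 wins (next highest: 5).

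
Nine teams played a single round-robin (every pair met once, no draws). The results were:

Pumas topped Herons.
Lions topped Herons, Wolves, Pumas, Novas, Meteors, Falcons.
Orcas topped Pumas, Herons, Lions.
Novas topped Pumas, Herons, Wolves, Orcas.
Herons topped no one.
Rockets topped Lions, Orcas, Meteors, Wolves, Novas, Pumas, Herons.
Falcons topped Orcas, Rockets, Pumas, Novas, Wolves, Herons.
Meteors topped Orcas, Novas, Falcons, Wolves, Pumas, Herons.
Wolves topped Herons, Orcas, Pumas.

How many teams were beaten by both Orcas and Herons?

Orcas beat: Lions, Pumas, Herons.
Herons beat: no one.
No one was beaten by both.

0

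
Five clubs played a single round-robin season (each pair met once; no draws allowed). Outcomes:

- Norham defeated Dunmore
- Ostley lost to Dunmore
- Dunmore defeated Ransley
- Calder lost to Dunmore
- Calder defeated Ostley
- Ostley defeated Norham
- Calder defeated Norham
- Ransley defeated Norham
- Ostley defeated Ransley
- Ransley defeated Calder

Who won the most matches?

Dunmore

Win totals: Norham 1, Ransley 2, Ostley 2, Calder 2, Dunmore 3.
Dunmore leads with 3 wins (next highest: 2).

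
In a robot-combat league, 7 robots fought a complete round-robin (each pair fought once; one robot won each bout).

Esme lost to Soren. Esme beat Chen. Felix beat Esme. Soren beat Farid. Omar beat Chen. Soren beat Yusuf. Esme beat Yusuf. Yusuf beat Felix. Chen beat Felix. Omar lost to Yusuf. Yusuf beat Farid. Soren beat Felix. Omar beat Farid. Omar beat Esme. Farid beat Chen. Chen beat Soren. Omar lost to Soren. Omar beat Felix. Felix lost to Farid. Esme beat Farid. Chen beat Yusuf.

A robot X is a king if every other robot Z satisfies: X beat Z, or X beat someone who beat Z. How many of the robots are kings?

Felix cannot reach Soren, Omar in two steps.
Esme reaches everyone (king).
Yusuf cannot reach Soren in two steps.
Farid cannot reach Omar in two steps.
Soren reaches everyone (king).
Omar reaches everyone (king).
Chen reaches everyone (king).
Kings: Esme, Soren, Omar, Chen — 4.

4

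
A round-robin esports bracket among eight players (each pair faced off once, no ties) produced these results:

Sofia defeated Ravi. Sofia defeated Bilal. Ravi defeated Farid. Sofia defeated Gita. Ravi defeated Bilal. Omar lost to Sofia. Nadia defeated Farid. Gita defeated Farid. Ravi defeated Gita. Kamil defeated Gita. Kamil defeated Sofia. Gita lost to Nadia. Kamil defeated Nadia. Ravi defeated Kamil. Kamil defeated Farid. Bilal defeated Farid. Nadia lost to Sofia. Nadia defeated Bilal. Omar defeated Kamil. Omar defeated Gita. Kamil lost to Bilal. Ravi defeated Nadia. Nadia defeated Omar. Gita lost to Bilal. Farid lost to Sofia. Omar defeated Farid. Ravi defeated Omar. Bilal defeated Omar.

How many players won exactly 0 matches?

Win totals: Ravi 6, Bilal 4, Gita 1, Nadia 4, Kamil 4, Farid 0, Omar 3, Sofia 6.
Exactly 0: Farid — 1 player.

1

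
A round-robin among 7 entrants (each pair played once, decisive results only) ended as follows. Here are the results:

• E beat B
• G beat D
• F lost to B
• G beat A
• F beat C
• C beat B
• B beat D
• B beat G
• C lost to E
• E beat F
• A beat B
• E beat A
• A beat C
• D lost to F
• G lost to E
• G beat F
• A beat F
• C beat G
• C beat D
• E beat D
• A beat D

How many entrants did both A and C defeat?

2

A beat: B, C, D, F.
C beat: B, D, G.
Both beat: B, D — 2.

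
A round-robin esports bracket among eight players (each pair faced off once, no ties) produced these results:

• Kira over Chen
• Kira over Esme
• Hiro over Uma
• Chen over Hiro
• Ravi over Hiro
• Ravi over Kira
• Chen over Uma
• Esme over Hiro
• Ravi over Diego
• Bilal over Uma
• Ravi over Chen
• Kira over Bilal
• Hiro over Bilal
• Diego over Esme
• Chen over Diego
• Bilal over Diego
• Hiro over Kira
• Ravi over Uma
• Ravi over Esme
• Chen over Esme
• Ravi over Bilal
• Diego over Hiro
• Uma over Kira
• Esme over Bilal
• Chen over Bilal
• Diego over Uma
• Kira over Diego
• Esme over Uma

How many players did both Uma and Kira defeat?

0

Uma beat: Kira.
Kira beat: Diego, Bilal, Esme, Chen.
No one was beaten by both.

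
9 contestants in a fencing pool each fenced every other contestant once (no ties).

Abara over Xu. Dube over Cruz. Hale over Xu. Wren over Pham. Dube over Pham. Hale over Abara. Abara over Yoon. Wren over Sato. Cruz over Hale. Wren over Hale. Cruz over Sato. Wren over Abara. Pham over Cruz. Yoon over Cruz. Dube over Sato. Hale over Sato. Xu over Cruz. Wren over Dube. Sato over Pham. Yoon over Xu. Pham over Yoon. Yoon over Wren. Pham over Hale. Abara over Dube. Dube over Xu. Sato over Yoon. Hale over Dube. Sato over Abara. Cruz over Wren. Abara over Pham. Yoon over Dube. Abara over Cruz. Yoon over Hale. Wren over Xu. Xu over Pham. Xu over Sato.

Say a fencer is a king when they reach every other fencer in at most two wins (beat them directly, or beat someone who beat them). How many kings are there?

7

Xu cannot reach Dube in two steps.
Sato reaches everyone (king).
Pham reaches everyone (king).
Hale cannot reach Wren in two steps.
Yoon reaches everyone (king).
Abara reaches everyone (king).
Cruz reaches everyone (king).
Dube reaches everyone (king).
Wren reaches everyone (king).
Kings: Sato, Pham, Yoon, Abara, Cruz, Dube, Wren — 7.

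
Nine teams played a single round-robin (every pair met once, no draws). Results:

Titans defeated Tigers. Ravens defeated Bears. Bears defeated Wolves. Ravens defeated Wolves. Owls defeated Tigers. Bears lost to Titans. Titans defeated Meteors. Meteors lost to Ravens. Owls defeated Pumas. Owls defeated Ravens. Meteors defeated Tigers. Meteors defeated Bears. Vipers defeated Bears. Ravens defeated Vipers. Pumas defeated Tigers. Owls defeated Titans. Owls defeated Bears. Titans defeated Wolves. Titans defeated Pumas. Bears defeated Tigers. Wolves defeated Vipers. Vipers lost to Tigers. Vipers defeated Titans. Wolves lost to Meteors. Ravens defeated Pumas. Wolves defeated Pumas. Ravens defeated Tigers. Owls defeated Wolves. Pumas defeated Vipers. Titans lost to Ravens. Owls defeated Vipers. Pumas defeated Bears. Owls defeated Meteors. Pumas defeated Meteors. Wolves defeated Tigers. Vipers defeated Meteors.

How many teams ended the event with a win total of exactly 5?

Win totals: Ravens 7, Titans 5, Bears 2, Pumas 4, Vipers 3, Meteors 3, Owls 8, Tigers 1, Wolves 3.
Exactly 5: Titans — 1 team.

1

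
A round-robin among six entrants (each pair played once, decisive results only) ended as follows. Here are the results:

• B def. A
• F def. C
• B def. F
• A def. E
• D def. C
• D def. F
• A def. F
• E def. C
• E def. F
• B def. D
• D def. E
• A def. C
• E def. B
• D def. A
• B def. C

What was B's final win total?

4

B's results: beat A, C, D, F; lost to E.
That is 4 wins.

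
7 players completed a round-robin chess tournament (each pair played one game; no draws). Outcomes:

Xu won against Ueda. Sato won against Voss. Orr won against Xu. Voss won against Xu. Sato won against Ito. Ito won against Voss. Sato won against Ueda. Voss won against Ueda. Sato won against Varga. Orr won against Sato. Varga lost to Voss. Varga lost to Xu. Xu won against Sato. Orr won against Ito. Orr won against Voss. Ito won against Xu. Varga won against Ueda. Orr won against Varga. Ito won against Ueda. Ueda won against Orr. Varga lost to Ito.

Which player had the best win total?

Orr

Win totals: Voss 3, Orr 5, Xu 3, Ito 4, Varga 1, Ueda 1, Sato 4.
Orr leads with 5 wins (next highest: 4).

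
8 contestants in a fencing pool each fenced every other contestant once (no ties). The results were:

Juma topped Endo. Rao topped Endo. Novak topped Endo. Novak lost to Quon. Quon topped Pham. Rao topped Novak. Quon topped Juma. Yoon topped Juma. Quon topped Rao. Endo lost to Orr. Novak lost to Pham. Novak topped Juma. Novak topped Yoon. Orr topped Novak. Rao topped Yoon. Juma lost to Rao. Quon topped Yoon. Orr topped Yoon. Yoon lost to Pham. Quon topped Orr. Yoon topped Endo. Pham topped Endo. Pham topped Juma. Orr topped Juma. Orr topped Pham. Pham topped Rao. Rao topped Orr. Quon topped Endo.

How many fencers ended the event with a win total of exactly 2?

1

Win totals: Yoon 2, Juma 1, Endo 0, Quon 7, Rao 5, Novak 3, Orr 5, Pham 5.
Exactly 2: Yoon — 1 fencer.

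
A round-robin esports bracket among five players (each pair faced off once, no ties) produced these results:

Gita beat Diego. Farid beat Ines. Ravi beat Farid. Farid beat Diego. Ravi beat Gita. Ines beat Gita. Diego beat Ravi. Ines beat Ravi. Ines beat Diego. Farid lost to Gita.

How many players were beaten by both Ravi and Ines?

1

Ravi beat: Farid, Gita.
Ines beat: Diego, Gita, Ravi.
Both beat: Gita — 1.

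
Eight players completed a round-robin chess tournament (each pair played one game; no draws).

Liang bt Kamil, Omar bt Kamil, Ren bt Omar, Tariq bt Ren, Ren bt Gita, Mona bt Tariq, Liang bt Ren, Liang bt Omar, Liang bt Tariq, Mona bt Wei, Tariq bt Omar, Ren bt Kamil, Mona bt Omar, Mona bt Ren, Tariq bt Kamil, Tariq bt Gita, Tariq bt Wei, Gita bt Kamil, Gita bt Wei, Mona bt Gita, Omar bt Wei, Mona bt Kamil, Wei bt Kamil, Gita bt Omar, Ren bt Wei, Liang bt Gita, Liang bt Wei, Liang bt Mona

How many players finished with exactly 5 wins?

1

Win totals: Liang 7, Ren 4, Tariq 5, Mona 6, Kamil 0, Omar 2, Gita 3, Wei 1.
Exactly 5: Tariq — 1 player.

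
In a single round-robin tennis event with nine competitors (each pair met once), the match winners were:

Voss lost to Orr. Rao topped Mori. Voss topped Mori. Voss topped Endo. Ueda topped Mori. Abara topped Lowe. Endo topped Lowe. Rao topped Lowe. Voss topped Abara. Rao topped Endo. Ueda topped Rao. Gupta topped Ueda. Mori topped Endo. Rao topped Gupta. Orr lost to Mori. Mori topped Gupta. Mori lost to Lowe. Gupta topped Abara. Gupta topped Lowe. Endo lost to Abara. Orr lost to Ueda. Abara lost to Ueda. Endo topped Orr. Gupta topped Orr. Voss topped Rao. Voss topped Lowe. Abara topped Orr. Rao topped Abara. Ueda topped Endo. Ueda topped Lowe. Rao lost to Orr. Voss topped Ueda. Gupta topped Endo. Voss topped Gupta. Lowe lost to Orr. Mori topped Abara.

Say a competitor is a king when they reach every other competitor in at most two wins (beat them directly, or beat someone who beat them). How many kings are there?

5

Gupta reaches everyone (king).
Voss reaches everyone (king).
Endo cannot reach Gupta, Ueda, Abara in two steps.
Mori reaches everyone (king).
Ueda reaches everyone (king).
Orr reaches everyone (king).
Rao cannot reach Voss in two steps.
Lowe cannot reach Voss, Ueda, Rao in two steps.
Abara cannot reach Gupta, Ueda in two steps.
Kings: Gupta, Voss, Mori, Ueda, Orr — 5.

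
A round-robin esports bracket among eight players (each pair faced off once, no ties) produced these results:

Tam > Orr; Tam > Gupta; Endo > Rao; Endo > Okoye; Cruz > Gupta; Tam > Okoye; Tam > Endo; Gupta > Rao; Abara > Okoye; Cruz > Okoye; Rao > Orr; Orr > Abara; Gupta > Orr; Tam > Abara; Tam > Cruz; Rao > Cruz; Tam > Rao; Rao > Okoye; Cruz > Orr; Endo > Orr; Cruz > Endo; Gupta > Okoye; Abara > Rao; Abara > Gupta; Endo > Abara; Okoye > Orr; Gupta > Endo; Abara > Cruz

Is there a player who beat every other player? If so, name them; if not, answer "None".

Tam has 7 wins out of 7 opponents — a perfect record.

Tam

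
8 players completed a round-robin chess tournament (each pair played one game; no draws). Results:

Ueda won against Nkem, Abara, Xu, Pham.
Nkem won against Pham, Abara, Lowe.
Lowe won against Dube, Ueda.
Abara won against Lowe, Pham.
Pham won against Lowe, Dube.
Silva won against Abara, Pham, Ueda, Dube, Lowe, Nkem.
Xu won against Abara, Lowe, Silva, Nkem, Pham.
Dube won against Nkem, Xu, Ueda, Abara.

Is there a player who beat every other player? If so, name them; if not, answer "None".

None

Highest win total is Silva with 6 (out of 7 possible).
Silva lost to Xu, so no player went undefeated.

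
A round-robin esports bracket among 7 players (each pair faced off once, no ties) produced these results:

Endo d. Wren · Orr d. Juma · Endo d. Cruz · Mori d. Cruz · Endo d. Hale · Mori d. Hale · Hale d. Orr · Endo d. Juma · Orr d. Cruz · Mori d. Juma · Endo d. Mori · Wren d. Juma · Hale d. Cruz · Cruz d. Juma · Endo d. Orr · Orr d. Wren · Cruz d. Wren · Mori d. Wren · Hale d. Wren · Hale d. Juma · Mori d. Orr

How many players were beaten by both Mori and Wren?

1

Mori beat: Juma, Orr, Wren, Hale, Cruz.
Wren beat: Juma.
Both beat: Juma — 1.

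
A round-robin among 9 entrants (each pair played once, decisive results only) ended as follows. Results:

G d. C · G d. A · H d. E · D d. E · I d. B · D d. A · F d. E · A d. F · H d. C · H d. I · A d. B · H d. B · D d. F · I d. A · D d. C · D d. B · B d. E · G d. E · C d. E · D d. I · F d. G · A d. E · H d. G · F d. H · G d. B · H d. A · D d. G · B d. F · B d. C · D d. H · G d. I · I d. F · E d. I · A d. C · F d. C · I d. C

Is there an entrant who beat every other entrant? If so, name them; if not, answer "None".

D has 8 wins out of 8 opponents — a perfect record.

D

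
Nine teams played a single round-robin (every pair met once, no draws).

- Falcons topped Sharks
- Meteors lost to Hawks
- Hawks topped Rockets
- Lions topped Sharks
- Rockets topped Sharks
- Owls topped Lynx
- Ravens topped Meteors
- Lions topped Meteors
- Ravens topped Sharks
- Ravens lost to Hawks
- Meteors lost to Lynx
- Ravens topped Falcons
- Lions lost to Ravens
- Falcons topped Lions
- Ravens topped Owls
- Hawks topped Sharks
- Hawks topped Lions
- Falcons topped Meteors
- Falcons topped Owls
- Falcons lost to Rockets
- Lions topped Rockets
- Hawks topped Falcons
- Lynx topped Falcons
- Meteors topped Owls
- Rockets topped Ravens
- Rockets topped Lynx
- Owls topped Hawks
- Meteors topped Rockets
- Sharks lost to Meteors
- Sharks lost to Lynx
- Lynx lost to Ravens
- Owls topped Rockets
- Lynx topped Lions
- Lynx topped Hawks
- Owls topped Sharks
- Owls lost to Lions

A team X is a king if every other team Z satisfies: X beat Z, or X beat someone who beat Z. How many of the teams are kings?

6

Sharks cannot reach Meteors, Lynx, Lions, Ravens, Falcons, Owls, Rockets, Hawks in two steps.
Meteors cannot reach Lions in two steps.
Lynx reaches everyone (king).
Lions reaches everyone (king).
Ravens reaches everyone (king).
Falcons cannot reach Ravens in two steps.
Owls reaches everyone (king).
Rockets reaches everyone (king).
Hawks reaches everyone (king).
Kings: Lynx, Lions, Ravens, Owls, Rockets, Hawks — 6.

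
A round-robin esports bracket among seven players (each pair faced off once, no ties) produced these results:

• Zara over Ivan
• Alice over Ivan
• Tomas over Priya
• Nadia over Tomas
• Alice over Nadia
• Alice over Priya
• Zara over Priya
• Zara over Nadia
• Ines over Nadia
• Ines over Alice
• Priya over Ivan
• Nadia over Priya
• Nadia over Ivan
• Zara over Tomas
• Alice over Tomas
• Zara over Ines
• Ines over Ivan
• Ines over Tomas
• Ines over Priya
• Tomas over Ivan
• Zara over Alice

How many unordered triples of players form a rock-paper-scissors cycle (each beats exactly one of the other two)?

Win totals: Priya 1, Ines 5, Ivan 0, Zara 6, Alice 4, Tomas 2, Nadia 3.
A player with w wins dominates both others in C(w,2) triples; summing gives 0 + 10 + 0 + 15 + 6 + 1 + 3 = 35 transitive triples.
Total triples C(7,3) = 35, so cyclic triples = 35 − 35 = 0.

0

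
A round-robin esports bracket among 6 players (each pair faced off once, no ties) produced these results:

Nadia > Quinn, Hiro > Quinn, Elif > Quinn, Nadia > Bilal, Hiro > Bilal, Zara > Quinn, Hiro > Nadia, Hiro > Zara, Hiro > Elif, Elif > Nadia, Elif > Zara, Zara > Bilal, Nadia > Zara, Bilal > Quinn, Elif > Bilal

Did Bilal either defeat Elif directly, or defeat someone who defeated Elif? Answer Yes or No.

Bilal did not beat Elif directly.
Bilal beat Quinn, but each of them lost to Elif. No two-step path.

No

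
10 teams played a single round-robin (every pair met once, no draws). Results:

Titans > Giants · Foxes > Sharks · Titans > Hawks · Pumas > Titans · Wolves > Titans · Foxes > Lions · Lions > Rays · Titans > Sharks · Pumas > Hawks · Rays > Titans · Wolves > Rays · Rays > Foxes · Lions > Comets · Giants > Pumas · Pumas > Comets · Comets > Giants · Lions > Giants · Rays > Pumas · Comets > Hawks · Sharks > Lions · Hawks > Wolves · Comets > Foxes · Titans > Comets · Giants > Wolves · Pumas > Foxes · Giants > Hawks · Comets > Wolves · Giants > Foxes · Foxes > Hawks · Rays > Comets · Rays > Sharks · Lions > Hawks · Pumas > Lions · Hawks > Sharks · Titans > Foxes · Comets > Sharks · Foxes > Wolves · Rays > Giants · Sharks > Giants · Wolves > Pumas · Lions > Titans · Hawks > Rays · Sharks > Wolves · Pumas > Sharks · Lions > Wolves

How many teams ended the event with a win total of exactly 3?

Win totals: Pumas 6, Giants 4, Lions 6, Sharks 3, Hawks 3, Foxes 4, Wolves 3, Rays 6, Comets 5, Titans 5.
Exactly 3: Sharks, Hawks, Wolves — 3 teams.

3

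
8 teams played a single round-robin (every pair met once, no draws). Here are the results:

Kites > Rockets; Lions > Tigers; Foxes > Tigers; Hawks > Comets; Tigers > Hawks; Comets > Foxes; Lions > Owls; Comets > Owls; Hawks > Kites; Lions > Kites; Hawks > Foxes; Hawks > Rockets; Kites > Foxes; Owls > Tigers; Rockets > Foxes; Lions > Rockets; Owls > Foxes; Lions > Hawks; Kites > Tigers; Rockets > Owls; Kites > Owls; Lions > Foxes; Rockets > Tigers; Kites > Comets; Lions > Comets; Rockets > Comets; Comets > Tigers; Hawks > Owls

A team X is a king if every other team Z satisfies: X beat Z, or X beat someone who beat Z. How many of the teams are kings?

1

Lions reaches everyone (king).
Hawks cannot reach Lions in two steps.
Tigers cannot reach Lions in two steps.
Kites cannot reach Lions in two steps.
Rockets cannot reach Lions, Kites in two steps.
Owls cannot reach Lions, Kites, Rockets, Comets in two steps.
Foxes cannot reach Lions, Kites, Rockets, Owls, Comets in two steps.
Comets cannot reach Lions, Kites, Rockets in two steps.
Kings: Lions — 1.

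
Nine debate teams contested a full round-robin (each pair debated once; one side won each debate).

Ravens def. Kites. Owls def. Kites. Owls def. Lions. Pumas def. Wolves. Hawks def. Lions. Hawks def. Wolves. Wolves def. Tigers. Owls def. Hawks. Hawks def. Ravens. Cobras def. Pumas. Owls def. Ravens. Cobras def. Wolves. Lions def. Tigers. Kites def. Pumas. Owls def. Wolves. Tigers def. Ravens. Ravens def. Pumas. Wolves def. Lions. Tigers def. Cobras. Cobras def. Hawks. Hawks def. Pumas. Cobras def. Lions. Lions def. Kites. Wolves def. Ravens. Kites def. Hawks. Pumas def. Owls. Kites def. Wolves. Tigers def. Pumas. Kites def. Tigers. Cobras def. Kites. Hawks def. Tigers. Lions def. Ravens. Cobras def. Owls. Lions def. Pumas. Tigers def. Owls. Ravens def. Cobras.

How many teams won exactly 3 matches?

Win totals: Kites 4, Wolves 3, Owls 5, Cobras 6, Pumas 2, Hawks 5, Lions 4, Ravens 3, Tigers 4.
Exactly 3: Wolves, Ravens — 2 teams.

2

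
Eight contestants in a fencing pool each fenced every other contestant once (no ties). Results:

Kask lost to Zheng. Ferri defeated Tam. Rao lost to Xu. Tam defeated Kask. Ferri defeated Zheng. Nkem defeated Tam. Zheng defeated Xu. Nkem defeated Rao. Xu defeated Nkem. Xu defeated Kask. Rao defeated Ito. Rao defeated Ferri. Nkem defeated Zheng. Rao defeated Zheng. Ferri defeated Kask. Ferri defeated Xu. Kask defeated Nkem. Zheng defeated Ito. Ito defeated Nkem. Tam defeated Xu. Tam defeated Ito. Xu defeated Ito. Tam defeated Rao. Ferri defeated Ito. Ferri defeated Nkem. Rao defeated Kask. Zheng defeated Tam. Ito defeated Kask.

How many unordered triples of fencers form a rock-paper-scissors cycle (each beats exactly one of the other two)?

Win totals: Tam 4, Ito 2, Rao 4, Zheng 4, Kask 1, Ferri 6, Nkem 3, Xu 4.
A fencer with w wins dominates both others in C(w,2) triples; summing gives 6 + 1 + 6 + 6 + 0 + 15 + 3 + 6 = 43 transitive triples.
Total triples C(8,3) = 56, so cyclic triples = 56 − 43 = 13.

13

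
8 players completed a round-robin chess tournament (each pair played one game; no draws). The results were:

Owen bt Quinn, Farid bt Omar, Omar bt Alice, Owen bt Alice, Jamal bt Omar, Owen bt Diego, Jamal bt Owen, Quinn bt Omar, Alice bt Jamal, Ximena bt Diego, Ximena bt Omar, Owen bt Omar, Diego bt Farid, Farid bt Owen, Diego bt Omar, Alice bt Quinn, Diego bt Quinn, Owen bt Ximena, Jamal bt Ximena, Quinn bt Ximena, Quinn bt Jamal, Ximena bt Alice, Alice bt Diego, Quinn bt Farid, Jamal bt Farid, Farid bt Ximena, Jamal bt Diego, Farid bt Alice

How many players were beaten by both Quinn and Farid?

2

Quinn beat: Jamal, Ximena, Omar, Farid.
Farid beat: Ximena, Owen, Alice, Omar.
Both beat: Ximena, Omar — 2.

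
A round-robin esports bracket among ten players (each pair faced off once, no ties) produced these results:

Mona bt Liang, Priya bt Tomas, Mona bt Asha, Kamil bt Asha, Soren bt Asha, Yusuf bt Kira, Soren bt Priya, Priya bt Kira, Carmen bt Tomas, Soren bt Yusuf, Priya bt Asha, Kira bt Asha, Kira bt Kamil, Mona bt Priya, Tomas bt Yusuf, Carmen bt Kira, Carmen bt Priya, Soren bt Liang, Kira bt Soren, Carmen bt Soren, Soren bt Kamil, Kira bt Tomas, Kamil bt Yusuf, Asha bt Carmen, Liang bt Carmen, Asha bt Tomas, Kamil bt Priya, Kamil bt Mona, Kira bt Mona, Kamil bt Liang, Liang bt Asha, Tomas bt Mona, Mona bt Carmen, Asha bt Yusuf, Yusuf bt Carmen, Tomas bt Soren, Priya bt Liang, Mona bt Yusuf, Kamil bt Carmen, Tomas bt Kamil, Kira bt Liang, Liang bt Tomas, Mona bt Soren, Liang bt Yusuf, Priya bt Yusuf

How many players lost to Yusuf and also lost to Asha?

Yusuf beat: Kira, Carmen.
Asha beat: Carmen, Yusuf, Tomas.
Both beat: Carmen — 1.

1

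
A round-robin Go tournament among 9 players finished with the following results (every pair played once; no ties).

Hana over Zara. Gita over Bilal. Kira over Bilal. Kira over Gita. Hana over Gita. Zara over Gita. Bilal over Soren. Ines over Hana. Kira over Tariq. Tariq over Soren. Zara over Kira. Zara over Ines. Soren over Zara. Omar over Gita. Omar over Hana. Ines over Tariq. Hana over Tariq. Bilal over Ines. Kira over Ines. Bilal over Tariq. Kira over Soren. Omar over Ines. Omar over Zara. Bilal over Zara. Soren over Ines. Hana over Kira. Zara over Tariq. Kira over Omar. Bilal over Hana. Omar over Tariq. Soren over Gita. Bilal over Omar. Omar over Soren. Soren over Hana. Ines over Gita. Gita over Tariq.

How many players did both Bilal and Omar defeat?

5

Bilal beat: Soren, Omar, Ines, Tariq, Hana, Zara.
Omar beat: Soren, Gita, Ines, Tariq, Hana, Zara.
Both beat: Soren, Ines, Tariq, Hana, Zara — 5.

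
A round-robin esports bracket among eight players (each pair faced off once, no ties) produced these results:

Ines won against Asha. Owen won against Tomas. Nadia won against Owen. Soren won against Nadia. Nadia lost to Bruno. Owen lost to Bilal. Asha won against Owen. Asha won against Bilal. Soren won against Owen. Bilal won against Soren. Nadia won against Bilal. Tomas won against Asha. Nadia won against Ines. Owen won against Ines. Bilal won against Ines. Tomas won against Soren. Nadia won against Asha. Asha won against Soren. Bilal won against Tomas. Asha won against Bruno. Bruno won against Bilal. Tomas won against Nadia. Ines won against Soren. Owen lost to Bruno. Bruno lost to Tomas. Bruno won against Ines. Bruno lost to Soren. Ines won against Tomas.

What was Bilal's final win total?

4

Bilal's results: beat Ines, Owen, Soren, Tomas; lost to Asha, Bruno, Nadia.
That is 4 wins.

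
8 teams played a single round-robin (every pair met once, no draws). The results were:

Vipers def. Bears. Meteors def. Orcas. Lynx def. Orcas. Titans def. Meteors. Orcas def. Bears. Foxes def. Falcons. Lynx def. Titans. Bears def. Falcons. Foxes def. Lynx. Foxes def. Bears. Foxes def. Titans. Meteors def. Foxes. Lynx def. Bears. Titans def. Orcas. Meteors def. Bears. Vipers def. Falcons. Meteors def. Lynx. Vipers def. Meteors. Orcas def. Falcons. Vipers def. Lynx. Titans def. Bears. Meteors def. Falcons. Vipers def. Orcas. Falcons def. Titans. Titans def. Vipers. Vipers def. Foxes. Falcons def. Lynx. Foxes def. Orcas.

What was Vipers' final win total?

6

Vipers' results: beat Meteors, Lynx, Falcons, Bears, Foxes, Orcas; lost to Titans.
That is 6 wins.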